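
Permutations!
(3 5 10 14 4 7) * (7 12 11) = [0, 1, 2, 5, 12, 10, 6, 3, 8, 9, 14, 7, 11, 13, 4] = (3 5 10 14 4 12 11 7)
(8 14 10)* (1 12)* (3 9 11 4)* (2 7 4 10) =(1 12)(2 7 4 3 9 11 10 8 14) =[0, 12, 7, 9, 3, 5, 6, 4, 14, 11, 8, 10, 1, 13, 2]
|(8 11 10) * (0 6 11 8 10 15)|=|(0 6 11 15)|=4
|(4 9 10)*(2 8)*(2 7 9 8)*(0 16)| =|(0 16)(4 8 7 9 10)| =10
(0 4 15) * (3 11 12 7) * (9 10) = [4, 1, 2, 11, 15, 5, 6, 3, 8, 10, 9, 12, 7, 13, 14, 0] = (0 4 15)(3 11 12 7)(9 10)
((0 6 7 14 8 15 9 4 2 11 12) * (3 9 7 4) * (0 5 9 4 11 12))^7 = (0 6 11)(2 12 5 9 3 4)(7 15 8 14) = [6, 1, 12, 4, 2, 9, 11, 15, 14, 3, 10, 0, 5, 13, 7, 8]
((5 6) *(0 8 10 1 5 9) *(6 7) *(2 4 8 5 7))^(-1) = (0 9 6 7 1 10 8 4 2 5) = [9, 10, 5, 3, 2, 0, 7, 1, 4, 6, 8]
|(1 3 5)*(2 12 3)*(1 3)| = 6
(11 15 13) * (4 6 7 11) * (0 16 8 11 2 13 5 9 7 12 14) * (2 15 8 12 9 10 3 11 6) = [16, 1, 13, 11, 2, 10, 9, 15, 6, 7, 3, 8, 14, 4, 0, 5, 12] = (0 16 12 14)(2 13 4)(3 11 8 6 9 7 15 5 10)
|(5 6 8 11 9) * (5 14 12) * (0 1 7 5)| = 10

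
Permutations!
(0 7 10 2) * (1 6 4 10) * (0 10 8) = [7, 6, 10, 3, 8, 5, 4, 1, 0, 9, 2] = (0 7 1 6 4 8)(2 10)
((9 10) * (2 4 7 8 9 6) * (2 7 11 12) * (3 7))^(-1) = (2 12 11 4)(3 6 10 9 8 7) = [0, 1, 12, 6, 2, 5, 10, 3, 7, 8, 9, 4, 11]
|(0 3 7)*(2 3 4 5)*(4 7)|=|(0 7)(2 3 4 5)|=4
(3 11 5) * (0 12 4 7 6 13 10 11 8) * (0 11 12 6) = [6, 1, 2, 8, 7, 3, 13, 0, 11, 9, 12, 5, 4, 10] = (0 6 13 10 12 4 7)(3 8 11 5)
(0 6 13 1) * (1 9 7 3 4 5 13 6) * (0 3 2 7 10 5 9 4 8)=(0 1 3 8)(2 7)(4 9 10 5 13)=[1, 3, 7, 8, 9, 13, 6, 2, 0, 10, 5, 11, 12, 4]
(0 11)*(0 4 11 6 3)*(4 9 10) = [6, 1, 2, 0, 11, 5, 3, 7, 8, 10, 4, 9] = (0 6 3)(4 11 9 10)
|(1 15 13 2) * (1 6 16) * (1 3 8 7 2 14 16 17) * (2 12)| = |(1 15 13 14 16 3 8 7 12 2 6 17)| = 12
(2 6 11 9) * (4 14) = [0, 1, 6, 3, 14, 5, 11, 7, 8, 2, 10, 9, 12, 13, 4] = (2 6 11 9)(4 14)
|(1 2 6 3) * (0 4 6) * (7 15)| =|(0 4 6 3 1 2)(7 15)| =6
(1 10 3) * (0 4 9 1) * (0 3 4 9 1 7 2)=(0 9 7 2)(1 10 4)=[9, 10, 0, 3, 1, 5, 6, 2, 8, 7, 4]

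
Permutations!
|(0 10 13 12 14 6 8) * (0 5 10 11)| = 14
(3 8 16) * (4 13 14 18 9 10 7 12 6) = [0, 1, 2, 8, 13, 5, 4, 12, 16, 10, 7, 11, 6, 14, 18, 15, 3, 17, 9] = (3 8 16)(4 13 14 18 9 10 7 12 6)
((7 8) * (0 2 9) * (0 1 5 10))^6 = (10) = [0, 1, 2, 3, 4, 5, 6, 7, 8, 9, 10]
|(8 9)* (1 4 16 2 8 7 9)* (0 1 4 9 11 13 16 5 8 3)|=9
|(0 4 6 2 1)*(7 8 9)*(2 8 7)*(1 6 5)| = |(0 4 5 1)(2 6 8 9)| = 4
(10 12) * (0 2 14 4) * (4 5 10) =(0 2 14 5 10 12 4) =[2, 1, 14, 3, 0, 10, 6, 7, 8, 9, 12, 11, 4, 13, 5]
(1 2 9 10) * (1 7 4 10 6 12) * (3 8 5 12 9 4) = [0, 2, 4, 8, 10, 12, 9, 3, 5, 6, 7, 11, 1] = (1 2 4 10 7 3 8 5 12)(6 9)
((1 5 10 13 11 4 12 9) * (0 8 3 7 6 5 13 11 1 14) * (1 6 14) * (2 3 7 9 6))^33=(0 8 7 14)(1 3 13 9 2)(4 5)(6 11)(10 12)=[8, 3, 1, 13, 5, 4, 11, 14, 7, 2, 12, 6, 10, 9, 0]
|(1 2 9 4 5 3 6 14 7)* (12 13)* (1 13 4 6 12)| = 28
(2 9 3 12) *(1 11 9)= [0, 11, 1, 12, 4, 5, 6, 7, 8, 3, 10, 9, 2]= (1 11 9 3 12 2)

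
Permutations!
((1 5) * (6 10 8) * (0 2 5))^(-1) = [1, 5, 0, 3, 4, 2, 8, 7, 10, 9, 6] = (0 1 5 2)(6 8 10)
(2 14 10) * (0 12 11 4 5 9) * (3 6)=(0 12 11 4 5 9)(2 14 10)(3 6)=[12, 1, 14, 6, 5, 9, 3, 7, 8, 0, 2, 4, 11, 13, 10]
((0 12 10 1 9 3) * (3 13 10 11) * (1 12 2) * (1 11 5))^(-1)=(0 3 11 2)(1 5 12 10 13 9)=[3, 5, 0, 11, 4, 12, 6, 7, 8, 1, 13, 2, 10, 9]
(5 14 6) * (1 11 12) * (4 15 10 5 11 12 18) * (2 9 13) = (1 12)(2 9 13)(4 15 10 5 14 6 11 18) = [0, 12, 9, 3, 15, 14, 11, 7, 8, 13, 5, 18, 1, 2, 6, 10, 16, 17, 4]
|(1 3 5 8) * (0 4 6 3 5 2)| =15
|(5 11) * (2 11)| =3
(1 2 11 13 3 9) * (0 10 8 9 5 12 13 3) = (0 10 8 9 1 2 11 3 5 12 13) = [10, 2, 11, 5, 4, 12, 6, 7, 9, 1, 8, 3, 13, 0]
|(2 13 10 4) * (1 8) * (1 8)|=|(2 13 10 4)|=4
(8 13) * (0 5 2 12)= (0 5 2 12)(8 13)= [5, 1, 12, 3, 4, 2, 6, 7, 13, 9, 10, 11, 0, 8]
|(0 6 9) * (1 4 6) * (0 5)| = 6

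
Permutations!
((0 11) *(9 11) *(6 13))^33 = (6 13) = [0, 1, 2, 3, 4, 5, 13, 7, 8, 9, 10, 11, 12, 6]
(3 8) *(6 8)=[0, 1, 2, 6, 4, 5, 8, 7, 3]=(3 6 8)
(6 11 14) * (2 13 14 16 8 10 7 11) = (2 13 14 6)(7 11 16 8 10) = [0, 1, 13, 3, 4, 5, 2, 11, 10, 9, 7, 16, 12, 14, 6, 15, 8]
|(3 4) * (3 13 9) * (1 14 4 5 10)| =|(1 14 4 13 9 3 5 10)| =8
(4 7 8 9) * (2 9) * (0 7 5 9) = [7, 1, 0, 3, 5, 9, 6, 8, 2, 4] = (0 7 8 2)(4 5 9)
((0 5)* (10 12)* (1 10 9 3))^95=[5, 1, 2, 3, 4, 0, 6, 7, 8, 9, 10, 11, 12]=(12)(0 5)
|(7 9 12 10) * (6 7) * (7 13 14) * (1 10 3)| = |(1 10 6 13 14 7 9 12 3)| = 9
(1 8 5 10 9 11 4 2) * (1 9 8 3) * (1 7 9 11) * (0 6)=(0 6)(1 3 7 9)(2 11 4)(5 10 8)=[6, 3, 11, 7, 2, 10, 0, 9, 5, 1, 8, 4]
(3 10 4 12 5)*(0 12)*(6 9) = [12, 1, 2, 10, 0, 3, 9, 7, 8, 6, 4, 11, 5] = (0 12 5 3 10 4)(6 9)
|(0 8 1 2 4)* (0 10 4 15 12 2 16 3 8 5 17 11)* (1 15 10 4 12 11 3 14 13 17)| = |(0 5 1 16 14 13 17 3 8 15 11)(2 10 12)| = 33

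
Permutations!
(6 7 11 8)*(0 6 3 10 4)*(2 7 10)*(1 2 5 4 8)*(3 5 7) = (0 6 10 8 5 4)(1 2 3 7 11) = [6, 2, 3, 7, 0, 4, 10, 11, 5, 9, 8, 1]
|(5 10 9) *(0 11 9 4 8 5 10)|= 7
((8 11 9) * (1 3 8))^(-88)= [0, 8, 2, 11, 4, 5, 6, 7, 9, 3, 10, 1]= (1 8 9 3 11)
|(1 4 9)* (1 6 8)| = 5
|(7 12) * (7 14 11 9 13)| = |(7 12 14 11 9 13)| = 6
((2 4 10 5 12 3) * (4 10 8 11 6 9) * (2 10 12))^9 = (2 5 10 3 12)(4 9 6 11 8) = [0, 1, 5, 12, 9, 10, 11, 7, 4, 6, 3, 8, 2]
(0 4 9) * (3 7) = (0 4 9)(3 7) = [4, 1, 2, 7, 9, 5, 6, 3, 8, 0]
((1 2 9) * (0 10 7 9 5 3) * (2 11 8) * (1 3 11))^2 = [7, 1, 11, 10, 4, 8, 6, 3, 5, 0, 9, 2] = (0 7 3 10 9)(2 11)(5 8)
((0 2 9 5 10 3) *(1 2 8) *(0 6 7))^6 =[10, 6, 7, 2, 4, 8, 9, 5, 3, 0, 1] =(0 10 1 6 9)(2 7 5 8 3)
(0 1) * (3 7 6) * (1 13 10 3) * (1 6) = (0 13 10 3 7 1) = [13, 0, 2, 7, 4, 5, 6, 1, 8, 9, 3, 11, 12, 10]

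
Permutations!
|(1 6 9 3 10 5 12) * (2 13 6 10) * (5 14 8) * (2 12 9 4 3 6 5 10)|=|(1 2 13 5 9 6 4 3 12)(8 10 14)|=9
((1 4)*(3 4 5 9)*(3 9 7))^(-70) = (9) = [0, 1, 2, 3, 4, 5, 6, 7, 8, 9]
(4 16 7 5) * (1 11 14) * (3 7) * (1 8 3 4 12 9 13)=(1 11 14 8 3 7 5 12 9 13)(4 16)=[0, 11, 2, 7, 16, 12, 6, 5, 3, 13, 10, 14, 9, 1, 8, 15, 4]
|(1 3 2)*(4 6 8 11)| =|(1 3 2)(4 6 8 11)| =12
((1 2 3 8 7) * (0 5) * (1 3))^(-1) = [5, 2, 1, 7, 4, 0, 6, 8, 3] = (0 5)(1 2)(3 7 8)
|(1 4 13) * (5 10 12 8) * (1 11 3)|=20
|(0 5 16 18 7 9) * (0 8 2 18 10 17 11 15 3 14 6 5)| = 45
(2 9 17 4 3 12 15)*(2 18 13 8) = [0, 1, 9, 12, 3, 5, 6, 7, 2, 17, 10, 11, 15, 8, 14, 18, 16, 4, 13] = (2 9 17 4 3 12 15 18 13 8)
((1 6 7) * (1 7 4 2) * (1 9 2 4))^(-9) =[0, 6, 9, 3, 4, 5, 1, 7, 8, 2] =(1 6)(2 9)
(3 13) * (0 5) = (0 5)(3 13) = [5, 1, 2, 13, 4, 0, 6, 7, 8, 9, 10, 11, 12, 3]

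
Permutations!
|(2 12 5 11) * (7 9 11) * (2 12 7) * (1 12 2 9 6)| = |(1 12 5 9 11 2 7 6)| = 8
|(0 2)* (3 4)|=2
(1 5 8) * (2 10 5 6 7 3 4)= (1 6 7 3 4 2 10 5 8)= [0, 6, 10, 4, 2, 8, 7, 3, 1, 9, 5]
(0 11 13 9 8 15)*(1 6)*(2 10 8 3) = (0 11 13 9 3 2 10 8 15)(1 6) = [11, 6, 10, 2, 4, 5, 1, 7, 15, 3, 8, 13, 12, 9, 14, 0]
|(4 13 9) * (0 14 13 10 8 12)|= 8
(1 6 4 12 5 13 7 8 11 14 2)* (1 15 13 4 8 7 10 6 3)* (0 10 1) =[10, 3, 15, 0, 12, 4, 8, 7, 11, 9, 6, 14, 5, 1, 2, 13] =(0 10 6 8 11 14 2 15 13 1 3)(4 12 5)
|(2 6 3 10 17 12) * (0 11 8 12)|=9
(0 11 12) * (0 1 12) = (0 11)(1 12) = [11, 12, 2, 3, 4, 5, 6, 7, 8, 9, 10, 0, 1]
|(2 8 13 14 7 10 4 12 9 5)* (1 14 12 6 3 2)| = 13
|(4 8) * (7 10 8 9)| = 5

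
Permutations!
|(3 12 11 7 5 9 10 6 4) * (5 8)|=10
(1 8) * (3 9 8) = (1 3 9 8) = [0, 3, 2, 9, 4, 5, 6, 7, 1, 8]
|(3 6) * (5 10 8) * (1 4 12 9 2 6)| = |(1 4 12 9 2 6 3)(5 10 8)| = 21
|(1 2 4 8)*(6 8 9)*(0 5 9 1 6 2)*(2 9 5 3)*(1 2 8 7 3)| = 4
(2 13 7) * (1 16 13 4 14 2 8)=(1 16 13 7 8)(2 4 14)=[0, 16, 4, 3, 14, 5, 6, 8, 1, 9, 10, 11, 12, 7, 2, 15, 13]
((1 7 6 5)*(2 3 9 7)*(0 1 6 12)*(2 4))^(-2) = (0 7 3 4)(1 12 9 2) = [7, 12, 1, 4, 0, 5, 6, 3, 8, 2, 10, 11, 9]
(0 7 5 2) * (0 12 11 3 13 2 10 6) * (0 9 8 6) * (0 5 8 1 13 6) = (0 7 8)(1 13 2 12 11 3 6 9)(5 10) = [7, 13, 12, 6, 4, 10, 9, 8, 0, 1, 5, 3, 11, 2]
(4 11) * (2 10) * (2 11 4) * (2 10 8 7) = (2 8 7)(10 11) = [0, 1, 8, 3, 4, 5, 6, 2, 7, 9, 11, 10]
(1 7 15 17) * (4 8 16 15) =(1 7 4 8 16 15 17) =[0, 7, 2, 3, 8, 5, 6, 4, 16, 9, 10, 11, 12, 13, 14, 17, 15, 1]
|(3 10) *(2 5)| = 2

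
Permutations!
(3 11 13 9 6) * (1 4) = (1 4)(3 11 13 9 6) = [0, 4, 2, 11, 1, 5, 3, 7, 8, 6, 10, 13, 12, 9]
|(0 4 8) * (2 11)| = |(0 4 8)(2 11)| = 6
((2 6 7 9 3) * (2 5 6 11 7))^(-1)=(2 6 5 3 9 7 11)=[0, 1, 6, 9, 4, 3, 5, 11, 8, 7, 10, 2]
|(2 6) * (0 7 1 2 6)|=4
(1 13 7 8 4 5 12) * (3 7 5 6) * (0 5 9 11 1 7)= (0 5 12 7 8 4 6 3)(1 13 9 11)= [5, 13, 2, 0, 6, 12, 3, 8, 4, 11, 10, 1, 7, 9]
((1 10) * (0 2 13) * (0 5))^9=(0 2 13 5)(1 10)=[2, 10, 13, 3, 4, 0, 6, 7, 8, 9, 1, 11, 12, 5]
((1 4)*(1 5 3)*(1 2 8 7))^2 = (1 5 2 7 4 3 8) = [0, 5, 7, 8, 3, 2, 6, 4, 1]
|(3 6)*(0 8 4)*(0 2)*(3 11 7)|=4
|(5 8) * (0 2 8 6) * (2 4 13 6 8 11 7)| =12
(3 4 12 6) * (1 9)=(1 9)(3 4 12 6)=[0, 9, 2, 4, 12, 5, 3, 7, 8, 1, 10, 11, 6]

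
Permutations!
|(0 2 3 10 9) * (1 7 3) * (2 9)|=|(0 9)(1 7 3 10 2)|=10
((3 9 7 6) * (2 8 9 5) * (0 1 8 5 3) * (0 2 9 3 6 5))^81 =(9)(0 3)(1 6)(2 8) =[3, 6, 8, 0, 4, 5, 1, 7, 2, 9]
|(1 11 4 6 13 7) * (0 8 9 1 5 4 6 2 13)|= 30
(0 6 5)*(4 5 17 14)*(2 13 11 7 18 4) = [6, 1, 13, 3, 5, 0, 17, 18, 8, 9, 10, 7, 12, 11, 2, 15, 16, 14, 4] = (0 6 17 14 2 13 11 7 18 4 5)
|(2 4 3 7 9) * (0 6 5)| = |(0 6 5)(2 4 3 7 9)| = 15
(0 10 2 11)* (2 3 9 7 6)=(0 10 3 9 7 6 2 11)=[10, 1, 11, 9, 4, 5, 2, 6, 8, 7, 3, 0]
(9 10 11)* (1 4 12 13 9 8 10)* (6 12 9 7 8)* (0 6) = [6, 4, 2, 3, 9, 5, 12, 8, 10, 1, 11, 0, 13, 7] = (0 6 12 13 7 8 10 11)(1 4 9)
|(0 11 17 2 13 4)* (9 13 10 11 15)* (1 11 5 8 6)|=40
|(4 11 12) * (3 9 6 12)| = 6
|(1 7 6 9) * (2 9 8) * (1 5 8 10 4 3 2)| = 10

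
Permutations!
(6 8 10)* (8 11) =(6 11 8 10) =[0, 1, 2, 3, 4, 5, 11, 7, 10, 9, 6, 8]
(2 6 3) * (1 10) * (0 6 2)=(0 6 3)(1 10)=[6, 10, 2, 0, 4, 5, 3, 7, 8, 9, 1]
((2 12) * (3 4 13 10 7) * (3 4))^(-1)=(2 12)(4 7 10 13)=[0, 1, 12, 3, 7, 5, 6, 10, 8, 9, 13, 11, 2, 4]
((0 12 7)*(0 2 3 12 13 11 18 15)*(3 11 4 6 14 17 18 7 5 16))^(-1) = [15, 1, 7, 16, 13, 12, 4, 11, 8, 9, 10, 2, 3, 0, 6, 18, 5, 14, 17] = (0 15 18 17 14 6 4 13)(2 7 11)(3 16 5 12)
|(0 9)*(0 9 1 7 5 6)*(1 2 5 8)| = |(9)(0 2 5 6)(1 7 8)| = 12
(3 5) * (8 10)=(3 5)(8 10)=[0, 1, 2, 5, 4, 3, 6, 7, 10, 9, 8]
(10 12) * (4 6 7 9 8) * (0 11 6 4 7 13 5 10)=(0 11 6 13 5 10 12)(7 9 8)=[11, 1, 2, 3, 4, 10, 13, 9, 7, 8, 12, 6, 0, 5]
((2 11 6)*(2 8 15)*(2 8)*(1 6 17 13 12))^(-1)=(1 12 13 17 11 2 6)(8 15)=[0, 12, 6, 3, 4, 5, 1, 7, 15, 9, 10, 2, 13, 17, 14, 8, 16, 11]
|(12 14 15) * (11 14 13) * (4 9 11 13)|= 6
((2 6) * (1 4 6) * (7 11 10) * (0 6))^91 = (0 6 2 1 4)(7 11 10) = [6, 4, 1, 3, 0, 5, 2, 11, 8, 9, 7, 10]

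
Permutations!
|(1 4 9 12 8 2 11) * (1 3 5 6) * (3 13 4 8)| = |(1 8 2 11 13 4 9 12 3 5 6)| = 11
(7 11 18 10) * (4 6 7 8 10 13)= [0, 1, 2, 3, 6, 5, 7, 11, 10, 9, 8, 18, 12, 4, 14, 15, 16, 17, 13]= (4 6 7 11 18 13)(8 10)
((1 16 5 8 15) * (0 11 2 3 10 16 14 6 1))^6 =(0 5 3)(2 15 16)(8 10 11) =[5, 1, 15, 0, 4, 3, 6, 7, 10, 9, 11, 8, 12, 13, 14, 16, 2]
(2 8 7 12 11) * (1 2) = (1 2 8 7 12 11) = [0, 2, 8, 3, 4, 5, 6, 12, 7, 9, 10, 1, 11]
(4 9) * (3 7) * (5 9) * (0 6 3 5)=(0 6 3 7 5 9 4)=[6, 1, 2, 7, 0, 9, 3, 5, 8, 4]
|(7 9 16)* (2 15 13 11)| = 12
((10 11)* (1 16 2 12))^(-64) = (16) = [0, 1, 2, 3, 4, 5, 6, 7, 8, 9, 10, 11, 12, 13, 14, 15, 16]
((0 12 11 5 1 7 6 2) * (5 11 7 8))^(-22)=(0 6 12 2 7)(1 5 8)=[6, 5, 7, 3, 4, 8, 12, 0, 1, 9, 10, 11, 2]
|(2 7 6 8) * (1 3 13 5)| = 4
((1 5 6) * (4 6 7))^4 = (1 6 4 7 5) = [0, 6, 2, 3, 7, 1, 4, 5]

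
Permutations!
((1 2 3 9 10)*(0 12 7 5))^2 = (0 7)(1 3 10 2 9)(5 12) = [7, 3, 9, 10, 4, 12, 6, 0, 8, 1, 2, 11, 5]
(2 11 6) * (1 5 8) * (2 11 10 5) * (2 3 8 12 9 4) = (1 3 8)(2 10 5 12 9 4)(6 11) = [0, 3, 10, 8, 2, 12, 11, 7, 1, 4, 5, 6, 9]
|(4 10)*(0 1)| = 2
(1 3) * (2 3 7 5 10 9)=(1 7 5 10 9 2 3)=[0, 7, 3, 1, 4, 10, 6, 5, 8, 2, 9]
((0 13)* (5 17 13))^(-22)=[17, 1, 2, 3, 4, 13, 6, 7, 8, 9, 10, 11, 12, 5, 14, 15, 16, 0]=(0 17)(5 13)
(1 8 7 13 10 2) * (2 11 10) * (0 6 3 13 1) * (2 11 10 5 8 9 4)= (0 6 3 13 11 5 8 7 1 9 4 2)= [6, 9, 0, 13, 2, 8, 3, 1, 7, 4, 10, 5, 12, 11]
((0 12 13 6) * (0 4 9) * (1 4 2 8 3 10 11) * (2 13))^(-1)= (0 9 4 1 11 10 3 8 2 12)(6 13)= [9, 11, 12, 8, 1, 5, 13, 7, 2, 4, 3, 10, 0, 6]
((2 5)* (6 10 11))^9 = [0, 1, 5, 3, 4, 2, 6, 7, 8, 9, 10, 11] = (11)(2 5)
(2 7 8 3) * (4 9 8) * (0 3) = (0 3 2 7 4 9 8) = [3, 1, 7, 2, 9, 5, 6, 4, 0, 8]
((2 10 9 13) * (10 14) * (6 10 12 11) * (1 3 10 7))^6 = (1 14 3 12 10 11 9 6 13 7 2) = [0, 14, 1, 12, 4, 5, 13, 2, 8, 6, 11, 9, 10, 7, 3]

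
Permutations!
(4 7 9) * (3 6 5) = [0, 1, 2, 6, 7, 3, 5, 9, 8, 4] = (3 6 5)(4 7 9)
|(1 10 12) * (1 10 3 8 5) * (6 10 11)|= 4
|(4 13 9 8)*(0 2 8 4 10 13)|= |(0 2 8 10 13 9 4)|= 7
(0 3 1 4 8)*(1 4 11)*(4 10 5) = (0 3 10 5 4 8)(1 11) = [3, 11, 2, 10, 8, 4, 6, 7, 0, 9, 5, 1]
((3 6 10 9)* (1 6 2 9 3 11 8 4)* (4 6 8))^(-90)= (11)= [0, 1, 2, 3, 4, 5, 6, 7, 8, 9, 10, 11]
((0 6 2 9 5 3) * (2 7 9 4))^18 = (9) = [0, 1, 2, 3, 4, 5, 6, 7, 8, 9]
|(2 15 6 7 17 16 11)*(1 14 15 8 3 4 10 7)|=|(1 14 15 6)(2 8 3 4 10 7 17 16 11)|=36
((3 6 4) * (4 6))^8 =(6) =[0, 1, 2, 3, 4, 5, 6]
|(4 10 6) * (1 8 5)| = 3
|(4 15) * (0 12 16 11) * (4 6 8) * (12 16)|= 12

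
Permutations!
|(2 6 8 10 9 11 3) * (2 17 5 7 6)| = |(3 17 5 7 6 8 10 9 11)| = 9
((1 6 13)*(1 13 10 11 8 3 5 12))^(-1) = (13)(1 12 5 3 8 11 10 6) = [0, 12, 2, 8, 4, 3, 1, 7, 11, 9, 6, 10, 5, 13]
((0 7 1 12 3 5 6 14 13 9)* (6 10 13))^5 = (0 5 7 10 1 13 12 9 3)(6 14) = [5, 13, 2, 0, 4, 7, 14, 10, 8, 3, 1, 11, 9, 12, 6]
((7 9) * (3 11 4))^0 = (11) = [0, 1, 2, 3, 4, 5, 6, 7, 8, 9, 10, 11]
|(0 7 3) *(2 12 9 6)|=|(0 7 3)(2 12 9 6)|=12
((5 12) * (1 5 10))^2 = (1 12)(5 10) = [0, 12, 2, 3, 4, 10, 6, 7, 8, 9, 5, 11, 1]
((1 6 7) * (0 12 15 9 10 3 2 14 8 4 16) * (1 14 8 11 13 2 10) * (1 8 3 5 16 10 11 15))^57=(0 14 10 1 9 16 7 4 12 15 5 6 8)(2 3 11 13)=[14, 9, 3, 11, 12, 6, 8, 4, 0, 16, 1, 13, 15, 2, 10, 5, 7]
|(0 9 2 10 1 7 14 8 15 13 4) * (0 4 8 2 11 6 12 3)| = |(0 9 11 6 12 3)(1 7 14 2 10)(8 15 13)| = 30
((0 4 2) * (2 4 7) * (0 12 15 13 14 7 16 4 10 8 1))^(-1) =(0 1 8 10 4 16)(2 7 14 13 15 12) =[1, 8, 7, 3, 16, 5, 6, 14, 10, 9, 4, 11, 2, 15, 13, 12, 0]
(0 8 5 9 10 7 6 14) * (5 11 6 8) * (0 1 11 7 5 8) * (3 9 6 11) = (0 8 7)(1 3 9 10 5 6 14) = [8, 3, 2, 9, 4, 6, 14, 0, 7, 10, 5, 11, 12, 13, 1]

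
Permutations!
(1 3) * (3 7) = [0, 7, 2, 1, 4, 5, 6, 3] = (1 7 3)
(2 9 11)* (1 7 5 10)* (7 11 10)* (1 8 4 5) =[0, 11, 9, 3, 5, 7, 6, 1, 4, 10, 8, 2] =(1 11 2 9 10 8 4 5 7)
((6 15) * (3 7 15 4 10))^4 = (3 4 15)(6 7 10) = [0, 1, 2, 4, 15, 5, 7, 10, 8, 9, 6, 11, 12, 13, 14, 3]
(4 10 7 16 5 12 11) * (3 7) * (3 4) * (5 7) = (3 5 12 11)(4 10)(7 16) = [0, 1, 2, 5, 10, 12, 6, 16, 8, 9, 4, 3, 11, 13, 14, 15, 7]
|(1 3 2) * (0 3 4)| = |(0 3 2 1 4)| = 5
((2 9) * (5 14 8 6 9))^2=(2 14 6)(5 8 9)=[0, 1, 14, 3, 4, 8, 2, 7, 9, 5, 10, 11, 12, 13, 6]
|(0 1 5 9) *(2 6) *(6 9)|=|(0 1 5 6 2 9)|=6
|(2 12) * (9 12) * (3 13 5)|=|(2 9 12)(3 13 5)|=3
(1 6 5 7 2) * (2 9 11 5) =[0, 6, 1, 3, 4, 7, 2, 9, 8, 11, 10, 5] =(1 6 2)(5 7 9 11)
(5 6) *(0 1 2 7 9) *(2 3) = (0 1 3 2 7 9)(5 6) = [1, 3, 7, 2, 4, 6, 5, 9, 8, 0]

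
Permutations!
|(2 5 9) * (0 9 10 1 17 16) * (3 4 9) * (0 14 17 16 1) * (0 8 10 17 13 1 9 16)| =28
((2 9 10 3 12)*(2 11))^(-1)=(2 11 12 3 10 9)=[0, 1, 11, 10, 4, 5, 6, 7, 8, 2, 9, 12, 3]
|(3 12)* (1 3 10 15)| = 5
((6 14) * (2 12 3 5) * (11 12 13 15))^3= [0, 1, 11, 13, 4, 15, 14, 7, 8, 9, 10, 5, 2, 12, 6, 3]= (2 11 5 15 3 13 12)(6 14)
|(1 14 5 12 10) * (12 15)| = |(1 14 5 15 12 10)| = 6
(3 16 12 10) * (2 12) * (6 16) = (2 12 10 3 6 16) = [0, 1, 12, 6, 4, 5, 16, 7, 8, 9, 3, 11, 10, 13, 14, 15, 2]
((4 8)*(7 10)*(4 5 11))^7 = (4 11 5 8)(7 10) = [0, 1, 2, 3, 11, 8, 6, 10, 4, 9, 7, 5]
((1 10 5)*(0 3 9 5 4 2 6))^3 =(0 5 4)(1 2 3)(6 9 10) =[5, 2, 3, 1, 0, 4, 9, 7, 8, 10, 6]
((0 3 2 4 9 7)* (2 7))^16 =(0 3 7)(2 4 9) =[3, 1, 4, 7, 9, 5, 6, 0, 8, 2]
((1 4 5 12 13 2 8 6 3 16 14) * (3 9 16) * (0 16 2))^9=(0 16 14 1 4 5 12 13)(2 8 6 9)=[16, 4, 8, 3, 5, 12, 9, 7, 6, 2, 10, 11, 13, 0, 1, 15, 14]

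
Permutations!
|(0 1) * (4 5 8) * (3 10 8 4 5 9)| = 6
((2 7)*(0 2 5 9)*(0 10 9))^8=(10)=[0, 1, 2, 3, 4, 5, 6, 7, 8, 9, 10]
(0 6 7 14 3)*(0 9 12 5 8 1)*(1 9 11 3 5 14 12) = (0 6 7 12 14 5 8 9 1)(3 11) = [6, 0, 2, 11, 4, 8, 7, 12, 9, 1, 10, 3, 14, 13, 5]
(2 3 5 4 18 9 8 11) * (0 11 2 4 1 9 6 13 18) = (0 11 4)(1 9 8 2 3 5)(6 13 18) = [11, 9, 3, 5, 0, 1, 13, 7, 2, 8, 10, 4, 12, 18, 14, 15, 16, 17, 6]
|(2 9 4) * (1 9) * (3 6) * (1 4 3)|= 4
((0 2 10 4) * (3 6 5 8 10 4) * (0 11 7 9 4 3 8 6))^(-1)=(0 3 2)(4 9 7 11)(5 6)(8 10)=[3, 1, 0, 2, 9, 6, 5, 11, 10, 7, 8, 4]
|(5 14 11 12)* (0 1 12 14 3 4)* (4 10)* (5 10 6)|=|(0 1 12 10 4)(3 6 5)(11 14)|=30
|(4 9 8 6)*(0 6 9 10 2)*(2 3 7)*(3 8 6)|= 20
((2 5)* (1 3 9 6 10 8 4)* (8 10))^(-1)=(10)(1 4 8 6 9 3)(2 5)=[0, 4, 5, 1, 8, 2, 9, 7, 6, 3, 10]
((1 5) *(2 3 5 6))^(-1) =(1 5 3 2 6) =[0, 5, 6, 2, 4, 3, 1]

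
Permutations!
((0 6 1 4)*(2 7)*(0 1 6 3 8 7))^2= (0 8 2 3 7)= [8, 1, 3, 7, 4, 5, 6, 0, 2]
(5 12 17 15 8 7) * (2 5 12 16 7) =(2 5 16 7 12 17 15 8) =[0, 1, 5, 3, 4, 16, 6, 12, 2, 9, 10, 11, 17, 13, 14, 8, 7, 15]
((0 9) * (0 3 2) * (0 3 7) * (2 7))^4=(0 7 3 2 9)=[7, 1, 9, 2, 4, 5, 6, 3, 8, 0]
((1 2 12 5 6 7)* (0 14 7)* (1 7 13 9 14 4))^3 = (14)(0 2 6 1 5 4 12) = [2, 5, 6, 3, 12, 4, 1, 7, 8, 9, 10, 11, 0, 13, 14]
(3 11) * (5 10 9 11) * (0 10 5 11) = (0 10 9)(3 11) = [10, 1, 2, 11, 4, 5, 6, 7, 8, 0, 9, 3]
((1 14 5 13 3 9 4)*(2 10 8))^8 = (1 14 5 13 3 9 4)(2 8 10) = [0, 14, 8, 9, 1, 13, 6, 7, 10, 4, 2, 11, 12, 3, 5]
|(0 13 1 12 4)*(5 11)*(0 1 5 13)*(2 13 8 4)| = 8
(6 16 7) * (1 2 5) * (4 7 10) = (1 2 5)(4 7 6 16 10) = [0, 2, 5, 3, 7, 1, 16, 6, 8, 9, 4, 11, 12, 13, 14, 15, 10]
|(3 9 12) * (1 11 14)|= 3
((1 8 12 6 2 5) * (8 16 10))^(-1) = (1 5 2 6 12 8 10 16) = [0, 5, 6, 3, 4, 2, 12, 7, 10, 9, 16, 11, 8, 13, 14, 15, 1]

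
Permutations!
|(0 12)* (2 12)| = |(0 2 12)| = 3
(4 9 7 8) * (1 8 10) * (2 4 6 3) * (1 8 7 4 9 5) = (1 7 10 8 6 3 2 9 4 5) = [0, 7, 9, 2, 5, 1, 3, 10, 6, 4, 8]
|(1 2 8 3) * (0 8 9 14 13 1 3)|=|(0 8)(1 2 9 14 13)|=10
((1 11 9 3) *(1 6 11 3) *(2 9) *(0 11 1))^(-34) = (0 2)(1 6 3)(9 11) = [2, 6, 0, 1, 4, 5, 3, 7, 8, 11, 10, 9]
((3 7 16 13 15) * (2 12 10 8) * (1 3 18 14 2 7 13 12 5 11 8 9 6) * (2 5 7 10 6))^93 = (1 16 9 11 18 3 12 2 8 14 13 6 7 10 5 15) = [0, 16, 8, 12, 4, 15, 7, 10, 14, 11, 5, 18, 2, 6, 13, 1, 9, 17, 3]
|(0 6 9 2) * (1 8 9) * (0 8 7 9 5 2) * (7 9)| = 12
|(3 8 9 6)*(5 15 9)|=6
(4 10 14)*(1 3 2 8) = (1 3 2 8)(4 10 14) = [0, 3, 8, 2, 10, 5, 6, 7, 1, 9, 14, 11, 12, 13, 4]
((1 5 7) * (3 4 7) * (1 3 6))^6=[0, 1, 2, 3, 4, 5, 6, 7]=(7)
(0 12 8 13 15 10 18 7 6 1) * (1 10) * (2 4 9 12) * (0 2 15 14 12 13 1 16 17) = [15, 2, 4, 3, 9, 5, 10, 6, 1, 13, 18, 11, 8, 14, 12, 16, 17, 0, 7] = (0 15 16 17)(1 2 4 9 13 14 12 8)(6 10 18 7)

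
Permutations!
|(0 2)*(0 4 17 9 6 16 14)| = 8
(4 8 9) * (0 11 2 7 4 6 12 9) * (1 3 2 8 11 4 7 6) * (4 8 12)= (0 8)(1 3 2 6 4 11 12 9)= [8, 3, 6, 2, 11, 5, 4, 7, 0, 1, 10, 12, 9]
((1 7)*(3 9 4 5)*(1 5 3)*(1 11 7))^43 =(3 9 4)(5 11 7) =[0, 1, 2, 9, 3, 11, 6, 5, 8, 4, 10, 7]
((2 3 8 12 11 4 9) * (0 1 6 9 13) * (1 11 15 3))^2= (0 4)(1 9)(2 6)(3 12)(8 15)(11 13)= [4, 9, 6, 12, 0, 5, 2, 7, 15, 1, 10, 13, 3, 11, 14, 8]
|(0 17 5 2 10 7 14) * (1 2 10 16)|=6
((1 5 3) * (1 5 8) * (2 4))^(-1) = [0, 8, 4, 5, 2, 3, 6, 7, 1] = (1 8)(2 4)(3 5)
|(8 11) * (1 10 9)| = 6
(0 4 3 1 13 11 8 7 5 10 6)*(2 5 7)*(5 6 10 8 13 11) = (0 4 3 1 11 13 5 8 2 6) = [4, 11, 6, 1, 3, 8, 0, 7, 2, 9, 10, 13, 12, 5]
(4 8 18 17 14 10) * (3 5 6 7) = (3 5 6 7)(4 8 18 17 14 10) = [0, 1, 2, 5, 8, 6, 7, 3, 18, 9, 4, 11, 12, 13, 10, 15, 16, 14, 17]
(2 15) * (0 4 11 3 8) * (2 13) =[4, 1, 15, 8, 11, 5, 6, 7, 0, 9, 10, 3, 12, 2, 14, 13] =(0 4 11 3 8)(2 15 13)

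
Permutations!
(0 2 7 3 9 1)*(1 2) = (0 1)(2 7 3 9) = [1, 0, 7, 9, 4, 5, 6, 3, 8, 2]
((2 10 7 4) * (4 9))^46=(2 10 7 9 4)=[0, 1, 10, 3, 2, 5, 6, 9, 8, 4, 7]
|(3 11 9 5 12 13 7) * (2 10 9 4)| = |(2 10 9 5 12 13 7 3 11 4)| = 10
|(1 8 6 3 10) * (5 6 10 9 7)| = |(1 8 10)(3 9 7 5 6)| = 15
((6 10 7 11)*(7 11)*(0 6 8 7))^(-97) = (0 7 8 11 10 6) = [7, 1, 2, 3, 4, 5, 0, 8, 11, 9, 6, 10]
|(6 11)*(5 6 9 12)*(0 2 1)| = |(0 2 1)(5 6 11 9 12)| = 15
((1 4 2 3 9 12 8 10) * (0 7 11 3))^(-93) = [8, 3, 12, 4, 9, 5, 6, 10, 7, 2, 11, 1, 0] = (0 8 7 10 11 1 3 4 9 2 12)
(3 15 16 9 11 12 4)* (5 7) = [0, 1, 2, 15, 3, 7, 6, 5, 8, 11, 10, 12, 4, 13, 14, 16, 9] = (3 15 16 9 11 12 4)(5 7)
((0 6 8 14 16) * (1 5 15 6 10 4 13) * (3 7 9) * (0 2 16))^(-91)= [14, 13, 16, 9, 10, 1, 15, 3, 6, 7, 0, 11, 12, 4, 8, 5, 2]= (0 14 8 6 15 5 1 13 4 10)(2 16)(3 9 7)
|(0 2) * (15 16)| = |(0 2)(15 16)| = 2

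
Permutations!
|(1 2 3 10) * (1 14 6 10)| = |(1 2 3)(6 10 14)| = 3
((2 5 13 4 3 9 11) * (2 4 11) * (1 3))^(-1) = [0, 4, 9, 1, 11, 2, 6, 7, 8, 3, 10, 13, 12, 5] = (1 4 11 13 5 2 9 3)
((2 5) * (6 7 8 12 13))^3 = (2 5)(6 12 7 13 8) = [0, 1, 5, 3, 4, 2, 12, 13, 6, 9, 10, 11, 7, 8]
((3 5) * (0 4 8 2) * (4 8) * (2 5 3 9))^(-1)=(0 2 9 5 8)=[2, 1, 9, 3, 4, 8, 6, 7, 0, 5]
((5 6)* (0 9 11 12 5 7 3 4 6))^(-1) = (0 5 12 11 9)(3 7 6 4) = [5, 1, 2, 7, 3, 12, 4, 6, 8, 0, 10, 9, 11]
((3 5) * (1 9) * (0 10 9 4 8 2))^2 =(0 9 4 2 10 1 8) =[9, 8, 10, 3, 2, 5, 6, 7, 0, 4, 1]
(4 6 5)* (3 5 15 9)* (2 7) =(2 7)(3 5 4 6 15 9) =[0, 1, 7, 5, 6, 4, 15, 2, 8, 3, 10, 11, 12, 13, 14, 9]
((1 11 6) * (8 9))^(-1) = (1 6 11)(8 9) = [0, 6, 2, 3, 4, 5, 11, 7, 9, 8, 10, 1]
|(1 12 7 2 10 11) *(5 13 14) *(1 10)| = 12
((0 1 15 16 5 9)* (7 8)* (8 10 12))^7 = (0 1 15 16 5 9)(7 8 12 10) = [1, 15, 2, 3, 4, 9, 6, 8, 12, 0, 7, 11, 10, 13, 14, 16, 5]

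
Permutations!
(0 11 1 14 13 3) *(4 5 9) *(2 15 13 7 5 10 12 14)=(0 11 1 2 15 13 3)(4 10 12 14 7 5 9)=[11, 2, 15, 0, 10, 9, 6, 5, 8, 4, 12, 1, 14, 3, 7, 13]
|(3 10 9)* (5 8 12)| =|(3 10 9)(5 8 12)| =3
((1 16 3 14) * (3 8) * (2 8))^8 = (1 2 3)(8 14 16) = [0, 2, 3, 1, 4, 5, 6, 7, 14, 9, 10, 11, 12, 13, 16, 15, 8]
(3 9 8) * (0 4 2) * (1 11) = (0 4 2)(1 11)(3 9 8) = [4, 11, 0, 9, 2, 5, 6, 7, 3, 8, 10, 1]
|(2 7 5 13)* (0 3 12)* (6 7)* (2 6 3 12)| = 4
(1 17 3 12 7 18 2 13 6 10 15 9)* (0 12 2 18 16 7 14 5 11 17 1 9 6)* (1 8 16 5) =(18)(0 12 14 1 8 16 7 5 11 17 3 2 13)(6 10 15) =[12, 8, 13, 2, 4, 11, 10, 5, 16, 9, 15, 17, 14, 0, 1, 6, 7, 3, 18]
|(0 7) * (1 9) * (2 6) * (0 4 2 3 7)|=|(1 9)(2 6 3 7 4)|=10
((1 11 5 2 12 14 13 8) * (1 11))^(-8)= (2 5 11 8 13 14 12)= [0, 1, 5, 3, 4, 11, 6, 7, 13, 9, 10, 8, 2, 14, 12]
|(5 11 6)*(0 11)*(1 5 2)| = 6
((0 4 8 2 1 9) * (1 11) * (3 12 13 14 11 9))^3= (0 2 4 9 8)(1 13)(3 14)(11 12)= [2, 13, 4, 14, 9, 5, 6, 7, 0, 8, 10, 12, 11, 1, 3]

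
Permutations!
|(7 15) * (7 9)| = |(7 15 9)| = 3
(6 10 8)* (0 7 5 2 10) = (0 7 5 2 10 8 6) = [7, 1, 10, 3, 4, 2, 0, 5, 6, 9, 8]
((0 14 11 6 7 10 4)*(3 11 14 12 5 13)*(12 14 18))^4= [5, 1, 2, 10, 12, 6, 0, 14, 8, 9, 18, 4, 11, 7, 13, 15, 16, 17, 3]= (0 5 6)(3 10 18)(4 12 11)(7 14 13)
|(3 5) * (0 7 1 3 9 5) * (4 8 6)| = 12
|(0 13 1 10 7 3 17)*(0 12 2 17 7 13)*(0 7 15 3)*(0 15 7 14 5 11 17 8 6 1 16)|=39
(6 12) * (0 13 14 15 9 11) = (0 13 14 15 9 11)(6 12) = [13, 1, 2, 3, 4, 5, 12, 7, 8, 11, 10, 0, 6, 14, 15, 9]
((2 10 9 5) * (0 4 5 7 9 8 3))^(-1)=(0 3 8 10 2 5 4)(7 9)=[3, 1, 5, 8, 0, 4, 6, 9, 10, 7, 2]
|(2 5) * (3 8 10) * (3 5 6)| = |(2 6 3 8 10 5)| = 6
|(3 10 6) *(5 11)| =6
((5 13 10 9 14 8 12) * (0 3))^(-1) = (0 3)(5 12 8 14 9 10 13) = [3, 1, 2, 0, 4, 12, 6, 7, 14, 10, 13, 11, 8, 5, 9]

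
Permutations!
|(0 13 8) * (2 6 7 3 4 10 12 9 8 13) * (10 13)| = |(0 2 6 7 3 4 13 10 12 9 8)| = 11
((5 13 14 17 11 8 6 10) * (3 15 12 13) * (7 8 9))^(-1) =(3 5 10 6 8 7 9 11 17 14 13 12 15) =[0, 1, 2, 5, 4, 10, 8, 9, 7, 11, 6, 17, 15, 12, 13, 3, 16, 14]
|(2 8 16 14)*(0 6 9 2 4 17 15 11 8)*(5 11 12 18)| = 20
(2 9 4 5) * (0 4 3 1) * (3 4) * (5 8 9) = (0 3 1)(2 5)(4 8 9) = [3, 0, 5, 1, 8, 2, 6, 7, 9, 4]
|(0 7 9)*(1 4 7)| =5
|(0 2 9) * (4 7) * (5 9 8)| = 10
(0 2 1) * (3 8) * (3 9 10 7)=(0 2 1)(3 8 9 10 7)=[2, 0, 1, 8, 4, 5, 6, 3, 9, 10, 7]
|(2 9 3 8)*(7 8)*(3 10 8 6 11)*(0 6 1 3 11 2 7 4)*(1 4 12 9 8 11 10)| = 12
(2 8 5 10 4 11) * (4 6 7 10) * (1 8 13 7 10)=(1 8 5 4 11 2 13 7)(6 10)=[0, 8, 13, 3, 11, 4, 10, 1, 5, 9, 6, 2, 12, 7]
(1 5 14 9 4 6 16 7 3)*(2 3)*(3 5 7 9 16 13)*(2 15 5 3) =(1 7 15 5 14 16 9 4 6 13 2 3) =[0, 7, 3, 1, 6, 14, 13, 15, 8, 4, 10, 11, 12, 2, 16, 5, 9]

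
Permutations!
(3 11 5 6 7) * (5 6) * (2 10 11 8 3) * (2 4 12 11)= [0, 1, 10, 8, 12, 5, 7, 4, 3, 9, 2, 6, 11]= (2 10)(3 8)(4 12 11 6 7)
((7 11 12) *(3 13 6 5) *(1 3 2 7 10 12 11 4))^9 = [0, 3, 7, 13, 1, 2, 5, 4, 8, 9, 12, 11, 10, 6] = (1 3 13 6 5 2 7 4)(10 12)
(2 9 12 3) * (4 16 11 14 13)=[0, 1, 9, 2, 16, 5, 6, 7, 8, 12, 10, 14, 3, 4, 13, 15, 11]=(2 9 12 3)(4 16 11 14 13)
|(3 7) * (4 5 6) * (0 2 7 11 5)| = |(0 2 7 3 11 5 6 4)| = 8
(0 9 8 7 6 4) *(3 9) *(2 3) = (0 2 3 9 8 7 6 4) = [2, 1, 3, 9, 0, 5, 4, 6, 7, 8]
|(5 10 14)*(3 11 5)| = 5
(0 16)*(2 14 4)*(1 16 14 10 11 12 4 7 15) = [14, 16, 10, 3, 2, 5, 6, 15, 8, 9, 11, 12, 4, 13, 7, 1, 0] = (0 14 7 15 1 16)(2 10 11 12 4)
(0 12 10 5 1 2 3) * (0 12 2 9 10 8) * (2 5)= (0 5 1 9 10 2 3 12 8)= [5, 9, 3, 12, 4, 1, 6, 7, 0, 10, 2, 11, 8]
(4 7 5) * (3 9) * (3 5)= [0, 1, 2, 9, 7, 4, 6, 3, 8, 5]= (3 9 5 4 7)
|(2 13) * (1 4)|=2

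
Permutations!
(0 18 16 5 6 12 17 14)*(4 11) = (0 18 16 5 6 12 17 14)(4 11) = [18, 1, 2, 3, 11, 6, 12, 7, 8, 9, 10, 4, 17, 13, 0, 15, 5, 14, 16]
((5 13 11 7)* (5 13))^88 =(7 13 11) =[0, 1, 2, 3, 4, 5, 6, 13, 8, 9, 10, 7, 12, 11]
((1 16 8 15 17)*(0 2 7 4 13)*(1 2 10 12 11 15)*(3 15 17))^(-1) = [13, 8, 17, 15, 7, 5, 6, 2, 16, 9, 0, 12, 10, 4, 14, 3, 1, 11] = (0 13 4 7 2 17 11 12 10)(1 8 16)(3 15)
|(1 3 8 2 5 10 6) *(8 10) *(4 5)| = |(1 3 10 6)(2 4 5 8)| = 4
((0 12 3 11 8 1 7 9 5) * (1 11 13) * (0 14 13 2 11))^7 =(0 12 3 2 11 8)(1 7 9 5 14 13) =[12, 7, 11, 2, 4, 14, 6, 9, 0, 5, 10, 8, 3, 1, 13]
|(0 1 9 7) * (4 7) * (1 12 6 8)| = |(0 12 6 8 1 9 4 7)| = 8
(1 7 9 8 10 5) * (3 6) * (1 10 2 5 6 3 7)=(2 5 10 6 7 9 8)=[0, 1, 5, 3, 4, 10, 7, 9, 2, 8, 6]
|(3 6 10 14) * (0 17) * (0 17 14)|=5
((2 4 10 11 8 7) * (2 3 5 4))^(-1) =(3 7 8 11 10 4 5) =[0, 1, 2, 7, 5, 3, 6, 8, 11, 9, 4, 10]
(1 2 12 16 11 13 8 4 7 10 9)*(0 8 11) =[8, 2, 12, 3, 7, 5, 6, 10, 4, 1, 9, 13, 16, 11, 14, 15, 0] =(0 8 4 7 10 9 1 2 12 16)(11 13)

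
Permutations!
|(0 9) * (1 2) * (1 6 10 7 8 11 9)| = |(0 1 2 6 10 7 8 11 9)| = 9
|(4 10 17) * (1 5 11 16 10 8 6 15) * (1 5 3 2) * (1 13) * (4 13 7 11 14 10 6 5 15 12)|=|(1 3 2 7 11 16 6 12 4 8 5 14 10 17 13)|=15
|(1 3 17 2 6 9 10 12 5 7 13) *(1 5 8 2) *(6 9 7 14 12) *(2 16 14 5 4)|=|(1 3 17)(2 9 10 6 7 13 4)(8 16 14 12)|=84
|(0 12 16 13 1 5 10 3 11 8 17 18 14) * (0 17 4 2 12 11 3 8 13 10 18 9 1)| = |(0 11 13)(1 5 18 14 17 9)(2 12 16 10 8 4)| = 6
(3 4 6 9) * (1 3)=(1 3 4 6 9)=[0, 3, 2, 4, 6, 5, 9, 7, 8, 1]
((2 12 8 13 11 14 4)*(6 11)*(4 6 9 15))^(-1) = (2 4 15 9 13 8 12)(6 14 11) = [0, 1, 4, 3, 15, 5, 14, 7, 12, 13, 10, 6, 2, 8, 11, 9]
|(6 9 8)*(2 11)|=|(2 11)(6 9 8)|=6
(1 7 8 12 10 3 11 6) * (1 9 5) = (1 7 8 12 10 3 11 6 9 5) = [0, 7, 2, 11, 4, 1, 9, 8, 12, 5, 3, 6, 10]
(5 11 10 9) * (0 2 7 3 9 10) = (0 2 7 3 9 5 11) = [2, 1, 7, 9, 4, 11, 6, 3, 8, 5, 10, 0]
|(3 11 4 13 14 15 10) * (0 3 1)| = 9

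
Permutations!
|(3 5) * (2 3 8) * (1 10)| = 4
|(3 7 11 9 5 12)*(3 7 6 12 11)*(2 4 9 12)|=|(2 4 9 5 11 12 7 3 6)|=9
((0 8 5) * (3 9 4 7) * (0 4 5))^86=(3 9 5 4 7)=[0, 1, 2, 9, 7, 4, 6, 3, 8, 5]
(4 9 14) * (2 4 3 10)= (2 4 9 14 3 10)= [0, 1, 4, 10, 9, 5, 6, 7, 8, 14, 2, 11, 12, 13, 3]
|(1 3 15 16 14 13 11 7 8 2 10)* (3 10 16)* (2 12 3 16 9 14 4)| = 12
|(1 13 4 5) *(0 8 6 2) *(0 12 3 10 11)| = 8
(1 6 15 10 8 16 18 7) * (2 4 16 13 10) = (1 6 15 2 4 16 18 7)(8 13 10) = [0, 6, 4, 3, 16, 5, 15, 1, 13, 9, 8, 11, 12, 10, 14, 2, 18, 17, 7]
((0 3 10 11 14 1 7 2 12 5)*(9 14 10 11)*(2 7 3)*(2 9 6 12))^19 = (0 5 12 6 10 11 3 1 14 9) = [5, 14, 2, 1, 4, 12, 10, 7, 8, 0, 11, 3, 6, 13, 9]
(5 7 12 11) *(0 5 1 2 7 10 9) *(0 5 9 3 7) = [9, 2, 0, 7, 4, 10, 6, 12, 8, 5, 3, 1, 11] = (0 9 5 10 3 7 12 11 1 2)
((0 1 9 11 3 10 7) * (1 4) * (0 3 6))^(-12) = (11) = [0, 1, 2, 3, 4, 5, 6, 7, 8, 9, 10, 11]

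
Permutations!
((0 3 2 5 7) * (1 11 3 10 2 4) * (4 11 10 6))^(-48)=(11)=[0, 1, 2, 3, 4, 5, 6, 7, 8, 9, 10, 11]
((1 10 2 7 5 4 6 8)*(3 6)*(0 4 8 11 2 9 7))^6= (11)= [0, 1, 2, 3, 4, 5, 6, 7, 8, 9, 10, 11]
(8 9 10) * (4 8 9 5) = (4 8 5)(9 10) = [0, 1, 2, 3, 8, 4, 6, 7, 5, 10, 9]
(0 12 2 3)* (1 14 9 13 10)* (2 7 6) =(0 12 7 6 2 3)(1 14 9 13 10) =[12, 14, 3, 0, 4, 5, 2, 6, 8, 13, 1, 11, 7, 10, 9]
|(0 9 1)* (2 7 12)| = 3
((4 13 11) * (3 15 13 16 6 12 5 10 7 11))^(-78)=(4 6 5 7)(10 11 16 12)=[0, 1, 2, 3, 6, 7, 5, 4, 8, 9, 11, 16, 10, 13, 14, 15, 12]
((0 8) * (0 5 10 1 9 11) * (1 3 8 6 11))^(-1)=(0 11 6)(1 9)(3 10 5 8)=[11, 9, 2, 10, 4, 8, 0, 7, 3, 1, 5, 6]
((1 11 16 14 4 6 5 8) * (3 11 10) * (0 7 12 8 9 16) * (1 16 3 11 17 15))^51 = (0 8 4 9 15 11 12 14 5 17 10 7 16 6 3 1) = [8, 0, 2, 1, 9, 17, 3, 16, 4, 15, 7, 12, 14, 13, 5, 11, 6, 10]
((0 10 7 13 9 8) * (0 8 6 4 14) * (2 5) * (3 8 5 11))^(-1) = [14, 1, 5, 11, 6, 8, 9, 10, 3, 13, 0, 2, 12, 7, 4] = (0 14 4 6 9 13 7 10)(2 5 8 3 11)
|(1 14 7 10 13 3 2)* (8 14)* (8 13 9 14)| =4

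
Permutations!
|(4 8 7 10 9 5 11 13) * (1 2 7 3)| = |(1 2 7 10 9 5 11 13 4 8 3)| = 11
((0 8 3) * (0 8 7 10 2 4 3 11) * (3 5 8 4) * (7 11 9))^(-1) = [11, 1, 10, 2, 3, 4, 6, 9, 5, 8, 7, 0] = (0 11)(2 10 7 9 8 5 4 3)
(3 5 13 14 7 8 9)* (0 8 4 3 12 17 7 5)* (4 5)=(0 8 9 12 17 7 5 13 14 4 3)=[8, 1, 2, 0, 3, 13, 6, 5, 9, 12, 10, 11, 17, 14, 4, 15, 16, 7]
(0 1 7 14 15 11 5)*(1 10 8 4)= [10, 7, 2, 3, 1, 0, 6, 14, 4, 9, 8, 5, 12, 13, 15, 11]= (0 10 8 4 1 7 14 15 11 5)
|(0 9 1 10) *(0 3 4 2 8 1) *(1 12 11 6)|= |(0 9)(1 10 3 4 2 8 12 11 6)|= 18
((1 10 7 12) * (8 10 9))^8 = (1 8 7)(9 10 12) = [0, 8, 2, 3, 4, 5, 6, 1, 7, 10, 12, 11, 9]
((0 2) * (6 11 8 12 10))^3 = (0 2)(6 12 11 10 8) = [2, 1, 0, 3, 4, 5, 12, 7, 6, 9, 8, 10, 11]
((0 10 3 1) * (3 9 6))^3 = (0 6)(1 9)(3 10) = [6, 9, 2, 10, 4, 5, 0, 7, 8, 1, 3]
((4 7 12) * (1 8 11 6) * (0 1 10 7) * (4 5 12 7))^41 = (0 4 10 6 11 8 1)(5 12) = [4, 0, 2, 3, 10, 12, 11, 7, 1, 9, 6, 8, 5]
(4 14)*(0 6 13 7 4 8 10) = (0 6 13 7 4 14 8 10) = [6, 1, 2, 3, 14, 5, 13, 4, 10, 9, 0, 11, 12, 7, 8]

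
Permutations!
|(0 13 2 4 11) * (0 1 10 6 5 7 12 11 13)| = |(1 10 6 5 7 12 11)(2 4 13)| = 21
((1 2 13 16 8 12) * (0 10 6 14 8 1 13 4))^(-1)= (0 4 2 1 16 13 12 8 14 6 10)= [4, 16, 1, 3, 2, 5, 10, 7, 14, 9, 0, 11, 8, 12, 6, 15, 13]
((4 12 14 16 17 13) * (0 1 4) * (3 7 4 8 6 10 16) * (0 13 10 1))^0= (17)= [0, 1, 2, 3, 4, 5, 6, 7, 8, 9, 10, 11, 12, 13, 14, 15, 16, 17]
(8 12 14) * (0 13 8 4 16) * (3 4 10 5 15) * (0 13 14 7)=(0 14 10 5 15 3 4 16 13 8 12 7)=[14, 1, 2, 4, 16, 15, 6, 0, 12, 9, 5, 11, 7, 8, 10, 3, 13]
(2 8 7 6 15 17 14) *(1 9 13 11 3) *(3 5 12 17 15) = (1 9 13 11 5 12 17 14 2 8 7 6 3) = [0, 9, 8, 1, 4, 12, 3, 6, 7, 13, 10, 5, 17, 11, 2, 15, 16, 14]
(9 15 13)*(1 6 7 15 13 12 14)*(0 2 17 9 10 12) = (0 2 17 9 13 10 12 14 1 6 7 15) = [2, 6, 17, 3, 4, 5, 7, 15, 8, 13, 12, 11, 14, 10, 1, 0, 16, 9]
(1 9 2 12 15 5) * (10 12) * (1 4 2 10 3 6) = (1 9 10 12 15 5 4 2 3 6) = [0, 9, 3, 6, 2, 4, 1, 7, 8, 10, 12, 11, 15, 13, 14, 5]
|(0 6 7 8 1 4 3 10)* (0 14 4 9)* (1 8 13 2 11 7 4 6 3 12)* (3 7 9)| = |(0 7 13 2 11 9)(1 3 10 14 6 4 12)| = 42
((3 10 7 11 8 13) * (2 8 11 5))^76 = [0, 1, 5, 13, 4, 7, 6, 10, 2, 9, 3, 11, 12, 8] = (2 5 7 10 3 13 8)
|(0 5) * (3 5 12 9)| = 5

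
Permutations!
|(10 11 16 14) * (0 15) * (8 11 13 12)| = 14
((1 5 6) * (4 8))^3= (4 8)= [0, 1, 2, 3, 8, 5, 6, 7, 4]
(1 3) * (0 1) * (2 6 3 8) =(0 1 8 2 6 3) =[1, 8, 6, 0, 4, 5, 3, 7, 2]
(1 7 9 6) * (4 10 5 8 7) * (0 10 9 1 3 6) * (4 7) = [10, 7, 2, 6, 9, 8, 3, 1, 4, 0, 5] = (0 10 5 8 4 9)(1 7)(3 6)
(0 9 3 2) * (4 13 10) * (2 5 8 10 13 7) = (13)(0 9 3 5 8 10 4 7 2) = [9, 1, 0, 5, 7, 8, 6, 2, 10, 3, 4, 11, 12, 13]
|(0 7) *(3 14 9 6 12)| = |(0 7)(3 14 9 6 12)| = 10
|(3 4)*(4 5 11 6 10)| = 6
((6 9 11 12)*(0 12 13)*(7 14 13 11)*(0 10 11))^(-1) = [11, 1, 2, 3, 4, 5, 12, 9, 8, 6, 13, 10, 0, 14, 7] = (0 11 10 13 14 7 9 6 12)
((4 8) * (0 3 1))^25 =(0 3 1)(4 8) =[3, 0, 2, 1, 8, 5, 6, 7, 4]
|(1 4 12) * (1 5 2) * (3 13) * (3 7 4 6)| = 9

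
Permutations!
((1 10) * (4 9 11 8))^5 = [0, 10, 2, 3, 9, 5, 6, 7, 4, 11, 1, 8] = (1 10)(4 9 11 8)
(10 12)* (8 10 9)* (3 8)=[0, 1, 2, 8, 4, 5, 6, 7, 10, 3, 12, 11, 9]=(3 8 10 12 9)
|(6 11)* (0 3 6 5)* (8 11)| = |(0 3 6 8 11 5)| = 6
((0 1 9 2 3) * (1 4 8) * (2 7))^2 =(0 8 9 2)(1 7 3 4) =[8, 7, 0, 4, 1, 5, 6, 3, 9, 2]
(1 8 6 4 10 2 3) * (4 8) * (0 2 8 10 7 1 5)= (0 2 3 5)(1 4 7)(6 10 8)= [2, 4, 3, 5, 7, 0, 10, 1, 6, 9, 8]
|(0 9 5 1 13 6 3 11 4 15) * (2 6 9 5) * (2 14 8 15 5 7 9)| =|(0 7 9 14 8 15)(1 13 2 6 3 11 4 5)| =24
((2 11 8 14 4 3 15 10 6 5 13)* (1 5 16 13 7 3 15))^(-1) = (1 3 7 5)(2 13 16 6 10 15 4 14 8 11) = [0, 3, 13, 7, 14, 1, 10, 5, 11, 9, 15, 2, 12, 16, 8, 4, 6]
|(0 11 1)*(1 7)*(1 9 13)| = 6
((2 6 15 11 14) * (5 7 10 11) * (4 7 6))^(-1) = (2 14 11 10 7 4)(5 15 6) = [0, 1, 14, 3, 2, 15, 5, 4, 8, 9, 7, 10, 12, 13, 11, 6]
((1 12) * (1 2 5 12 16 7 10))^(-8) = (16)(2 5 12) = [0, 1, 5, 3, 4, 12, 6, 7, 8, 9, 10, 11, 2, 13, 14, 15, 16]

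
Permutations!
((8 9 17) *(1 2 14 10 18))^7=(1 14 18 2 10)(8 9 17)=[0, 14, 10, 3, 4, 5, 6, 7, 9, 17, 1, 11, 12, 13, 18, 15, 16, 8, 2]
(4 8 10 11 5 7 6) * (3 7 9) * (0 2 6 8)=(0 2 6 4)(3 7 8 10 11 5 9)=[2, 1, 6, 7, 0, 9, 4, 8, 10, 3, 11, 5]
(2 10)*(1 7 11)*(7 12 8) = (1 12 8 7 11)(2 10) = [0, 12, 10, 3, 4, 5, 6, 11, 7, 9, 2, 1, 8]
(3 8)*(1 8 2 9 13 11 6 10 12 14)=(1 8 3 2 9 13 11 6 10 12 14)=[0, 8, 9, 2, 4, 5, 10, 7, 3, 13, 12, 6, 14, 11, 1]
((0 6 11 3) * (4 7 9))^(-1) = (0 3 11 6)(4 9 7) = [3, 1, 2, 11, 9, 5, 0, 4, 8, 7, 10, 6]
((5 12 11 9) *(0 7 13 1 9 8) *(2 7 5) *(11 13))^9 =(0 8 11 7 2 9 1 13 12 5) =[8, 13, 9, 3, 4, 0, 6, 2, 11, 1, 10, 7, 5, 12]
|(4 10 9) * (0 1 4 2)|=|(0 1 4 10 9 2)|=6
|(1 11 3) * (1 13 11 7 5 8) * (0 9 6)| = 12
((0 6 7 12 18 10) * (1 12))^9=(0 7 12 10 6 1 18)=[7, 18, 2, 3, 4, 5, 1, 12, 8, 9, 6, 11, 10, 13, 14, 15, 16, 17, 0]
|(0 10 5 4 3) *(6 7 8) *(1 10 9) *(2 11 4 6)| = |(0 9 1 10 5 6 7 8 2 11 4 3)| = 12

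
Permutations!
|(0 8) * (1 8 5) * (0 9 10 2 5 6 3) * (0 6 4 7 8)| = 18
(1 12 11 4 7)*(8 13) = (1 12 11 4 7)(8 13) = [0, 12, 2, 3, 7, 5, 6, 1, 13, 9, 10, 4, 11, 8]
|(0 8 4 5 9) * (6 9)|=|(0 8 4 5 6 9)|=6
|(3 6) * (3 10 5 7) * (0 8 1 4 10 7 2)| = |(0 8 1 4 10 5 2)(3 6 7)| = 21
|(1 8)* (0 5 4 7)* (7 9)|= 10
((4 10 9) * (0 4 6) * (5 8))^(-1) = [6, 1, 2, 3, 0, 8, 9, 7, 5, 10, 4] = (0 6 9 10 4)(5 8)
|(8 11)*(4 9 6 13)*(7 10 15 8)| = 20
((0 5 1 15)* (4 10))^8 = [0, 1, 2, 3, 4, 5, 6, 7, 8, 9, 10, 11, 12, 13, 14, 15] = (15)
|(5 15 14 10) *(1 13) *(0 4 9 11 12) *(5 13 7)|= |(0 4 9 11 12)(1 7 5 15 14 10 13)|= 35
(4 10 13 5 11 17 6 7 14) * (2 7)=[0, 1, 7, 3, 10, 11, 2, 14, 8, 9, 13, 17, 12, 5, 4, 15, 16, 6]=(2 7 14 4 10 13 5 11 17 6)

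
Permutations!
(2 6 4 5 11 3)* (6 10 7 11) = (2 10 7 11 3)(4 5 6) = [0, 1, 10, 2, 5, 6, 4, 11, 8, 9, 7, 3]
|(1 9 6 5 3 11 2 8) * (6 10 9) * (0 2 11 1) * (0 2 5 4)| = 6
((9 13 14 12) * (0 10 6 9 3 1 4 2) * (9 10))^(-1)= (0 2 4 1 3 12 14 13 9)(6 10)= [2, 3, 4, 12, 1, 5, 10, 7, 8, 0, 6, 11, 14, 9, 13]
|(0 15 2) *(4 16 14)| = |(0 15 2)(4 16 14)| = 3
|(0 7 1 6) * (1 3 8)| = 6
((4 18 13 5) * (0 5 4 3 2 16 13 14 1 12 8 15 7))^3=(0 2 4 1 15 5 16 18 12 7 3 13 14 8)=[2, 15, 4, 13, 1, 16, 6, 3, 0, 9, 10, 11, 7, 14, 8, 5, 18, 17, 12]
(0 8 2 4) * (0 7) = (0 8 2 4 7) = [8, 1, 4, 3, 7, 5, 6, 0, 2]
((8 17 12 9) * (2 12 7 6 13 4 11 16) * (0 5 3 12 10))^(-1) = (0 10 2 16 11 4 13 6 7 17 8 9 12 3 5) = [10, 1, 16, 5, 13, 0, 7, 17, 9, 12, 2, 4, 3, 6, 14, 15, 11, 8]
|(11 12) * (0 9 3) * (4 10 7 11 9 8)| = 9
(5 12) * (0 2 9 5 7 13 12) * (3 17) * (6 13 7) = (0 2 9 5)(3 17)(6 13 12) = [2, 1, 9, 17, 4, 0, 13, 7, 8, 5, 10, 11, 6, 12, 14, 15, 16, 3]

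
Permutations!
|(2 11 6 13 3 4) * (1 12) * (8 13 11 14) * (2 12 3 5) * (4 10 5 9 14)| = 28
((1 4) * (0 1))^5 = [4, 0, 2, 3, 1] = (0 4 1)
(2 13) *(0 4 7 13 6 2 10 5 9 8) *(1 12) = (0 4 7 13 10 5 9 8)(1 12)(2 6) = [4, 12, 6, 3, 7, 9, 2, 13, 0, 8, 5, 11, 1, 10]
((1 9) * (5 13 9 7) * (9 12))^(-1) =[0, 9, 2, 3, 4, 7, 6, 1, 8, 12, 10, 11, 13, 5] =(1 9 12 13 5 7)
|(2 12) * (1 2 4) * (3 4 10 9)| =7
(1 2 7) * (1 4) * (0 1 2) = [1, 0, 7, 3, 2, 5, 6, 4] = (0 1)(2 7 4)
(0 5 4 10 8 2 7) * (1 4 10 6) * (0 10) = (0 5)(1 4 6)(2 7 10 8) = [5, 4, 7, 3, 6, 0, 1, 10, 2, 9, 8]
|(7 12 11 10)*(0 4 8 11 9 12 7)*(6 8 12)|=|(0 4 12 9 6 8 11 10)|=8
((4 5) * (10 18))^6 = [0, 1, 2, 3, 4, 5, 6, 7, 8, 9, 10, 11, 12, 13, 14, 15, 16, 17, 18] = (18)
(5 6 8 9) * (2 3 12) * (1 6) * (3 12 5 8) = [0, 6, 12, 5, 4, 1, 3, 7, 9, 8, 10, 11, 2] = (1 6 3 5)(2 12)(8 9)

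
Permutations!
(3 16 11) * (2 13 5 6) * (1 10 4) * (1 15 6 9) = (1 10 4 15 6 2 13 5 9)(3 16 11) = [0, 10, 13, 16, 15, 9, 2, 7, 8, 1, 4, 3, 12, 5, 14, 6, 11]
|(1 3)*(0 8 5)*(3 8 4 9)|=7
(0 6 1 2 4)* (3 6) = (0 3 6 1 2 4) = [3, 2, 4, 6, 0, 5, 1]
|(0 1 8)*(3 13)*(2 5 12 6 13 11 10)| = 24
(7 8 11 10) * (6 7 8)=(6 7)(8 11 10)=[0, 1, 2, 3, 4, 5, 7, 6, 11, 9, 8, 10]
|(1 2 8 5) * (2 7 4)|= 6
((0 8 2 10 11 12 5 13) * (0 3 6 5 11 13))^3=(0 10 6 8 13 5 2 3)(11 12)=[10, 1, 3, 0, 4, 2, 8, 7, 13, 9, 6, 12, 11, 5]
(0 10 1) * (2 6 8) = (0 10 1)(2 6 8) = [10, 0, 6, 3, 4, 5, 8, 7, 2, 9, 1]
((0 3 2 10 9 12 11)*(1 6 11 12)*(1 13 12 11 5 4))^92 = (0 9)(2 12)(3 13)(10 11) = [9, 1, 12, 13, 4, 5, 6, 7, 8, 0, 11, 10, 2, 3]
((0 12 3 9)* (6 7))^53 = (0 12 3 9)(6 7) = [12, 1, 2, 9, 4, 5, 7, 6, 8, 0, 10, 11, 3]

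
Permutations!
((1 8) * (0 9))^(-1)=[9, 8, 2, 3, 4, 5, 6, 7, 1, 0]=(0 9)(1 8)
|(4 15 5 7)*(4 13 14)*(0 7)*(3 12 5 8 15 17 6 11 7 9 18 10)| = |(0 9 18 10 3 12 5)(4 17 6 11 7 13 14)(8 15)| = 14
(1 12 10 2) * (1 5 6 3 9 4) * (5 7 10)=(1 12 5 6 3 9 4)(2 7 10)=[0, 12, 7, 9, 1, 6, 3, 10, 8, 4, 2, 11, 5]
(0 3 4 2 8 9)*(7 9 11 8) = (0 3 4 2 7 9)(8 11) = [3, 1, 7, 4, 2, 5, 6, 9, 11, 0, 10, 8]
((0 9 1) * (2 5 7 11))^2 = (0 1 9)(2 7)(5 11) = [1, 9, 7, 3, 4, 11, 6, 2, 8, 0, 10, 5]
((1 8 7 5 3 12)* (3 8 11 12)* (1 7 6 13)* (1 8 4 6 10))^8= [0, 8, 2, 3, 7, 12, 5, 11, 6, 9, 13, 10, 1, 4]= (1 8 6 5 12)(4 7 11 10 13)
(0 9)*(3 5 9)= [3, 1, 2, 5, 4, 9, 6, 7, 8, 0]= (0 3 5 9)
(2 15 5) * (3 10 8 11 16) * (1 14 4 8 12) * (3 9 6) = (1 14 4 8 11 16 9 6 3 10 12)(2 15 5) = [0, 14, 15, 10, 8, 2, 3, 7, 11, 6, 12, 16, 1, 13, 4, 5, 9]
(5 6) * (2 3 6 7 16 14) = (2 3 6 5 7 16 14) = [0, 1, 3, 6, 4, 7, 5, 16, 8, 9, 10, 11, 12, 13, 2, 15, 14]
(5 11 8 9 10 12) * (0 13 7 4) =[13, 1, 2, 3, 0, 11, 6, 4, 9, 10, 12, 8, 5, 7] =(0 13 7 4)(5 11 8 9 10 12)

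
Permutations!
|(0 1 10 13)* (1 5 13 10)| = 3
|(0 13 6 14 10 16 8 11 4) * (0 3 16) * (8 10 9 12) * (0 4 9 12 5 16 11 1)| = |(0 13 6 14 12 8 1)(3 11 9 5 16 10 4)| = 7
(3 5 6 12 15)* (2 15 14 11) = (2 15 3 5 6 12 14 11) = [0, 1, 15, 5, 4, 6, 12, 7, 8, 9, 10, 2, 14, 13, 11, 3]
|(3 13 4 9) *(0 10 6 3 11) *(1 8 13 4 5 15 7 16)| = |(0 10 6 3 4 9 11)(1 8 13 5 15 7 16)| = 7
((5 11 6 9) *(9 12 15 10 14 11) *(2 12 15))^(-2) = [0, 1, 2, 3, 4, 5, 14, 7, 8, 9, 6, 10, 12, 13, 15, 11] = (6 14 15 11 10)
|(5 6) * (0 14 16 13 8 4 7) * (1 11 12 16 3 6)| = 13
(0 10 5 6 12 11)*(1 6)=[10, 6, 2, 3, 4, 1, 12, 7, 8, 9, 5, 0, 11]=(0 10 5 1 6 12 11)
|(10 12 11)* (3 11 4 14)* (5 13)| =6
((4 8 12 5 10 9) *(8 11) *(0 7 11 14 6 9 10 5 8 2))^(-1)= (0 2 11 7)(4 9 6 14)(8 12)= [2, 1, 11, 3, 9, 5, 14, 0, 12, 6, 10, 7, 8, 13, 4]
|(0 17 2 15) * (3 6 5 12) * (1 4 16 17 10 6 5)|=|(0 10 6 1 4 16 17 2 15)(3 5 12)|=9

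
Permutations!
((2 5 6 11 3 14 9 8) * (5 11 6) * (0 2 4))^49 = (0 2 11 3 14 9 8 4) = [2, 1, 11, 14, 0, 5, 6, 7, 4, 8, 10, 3, 12, 13, 9]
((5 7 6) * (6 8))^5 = (5 7 8 6) = [0, 1, 2, 3, 4, 7, 5, 8, 6]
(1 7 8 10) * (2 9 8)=(1 7 2 9 8 10)=[0, 7, 9, 3, 4, 5, 6, 2, 10, 8, 1]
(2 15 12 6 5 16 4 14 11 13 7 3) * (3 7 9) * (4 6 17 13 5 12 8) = (2 15 8 4 14 11 5 16 6 12 17 13 9 3) = [0, 1, 15, 2, 14, 16, 12, 7, 4, 3, 10, 5, 17, 9, 11, 8, 6, 13]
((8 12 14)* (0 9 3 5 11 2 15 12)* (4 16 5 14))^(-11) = (0 8 14 3 9)(2 4 11 12 5 15 16) = [8, 1, 4, 9, 11, 15, 6, 7, 14, 0, 10, 12, 5, 13, 3, 16, 2]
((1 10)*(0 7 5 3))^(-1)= (0 3 5 7)(1 10)= [3, 10, 2, 5, 4, 7, 6, 0, 8, 9, 1]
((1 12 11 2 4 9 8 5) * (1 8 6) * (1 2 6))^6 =(1 9 4 2 6 11 12) =[0, 9, 6, 3, 2, 5, 11, 7, 8, 4, 10, 12, 1]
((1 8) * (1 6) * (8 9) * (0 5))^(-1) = (0 5)(1 6 8 9) = [5, 6, 2, 3, 4, 0, 8, 7, 9, 1]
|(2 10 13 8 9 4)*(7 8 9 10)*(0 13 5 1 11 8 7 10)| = 10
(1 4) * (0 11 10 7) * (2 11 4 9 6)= (0 4 1 9 6 2 11 10 7)= [4, 9, 11, 3, 1, 5, 2, 0, 8, 6, 7, 10]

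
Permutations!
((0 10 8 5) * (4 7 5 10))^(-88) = (10) = [0, 1, 2, 3, 4, 5, 6, 7, 8, 9, 10]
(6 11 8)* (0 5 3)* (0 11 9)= [5, 1, 2, 11, 4, 3, 9, 7, 6, 0, 10, 8]= (0 5 3 11 8 6 9)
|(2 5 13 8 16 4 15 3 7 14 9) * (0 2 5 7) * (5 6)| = |(0 2 7 14 9 6 5 13 8 16 4 15 3)| = 13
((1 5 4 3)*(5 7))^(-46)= (1 3 4 5 7)= [0, 3, 2, 4, 5, 7, 6, 1]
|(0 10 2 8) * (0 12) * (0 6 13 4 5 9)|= |(0 10 2 8 12 6 13 4 5 9)|= 10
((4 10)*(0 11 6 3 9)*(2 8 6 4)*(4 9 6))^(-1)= (0 9 11)(2 10 4 8)(3 6)= [9, 1, 10, 6, 8, 5, 3, 7, 2, 11, 4, 0]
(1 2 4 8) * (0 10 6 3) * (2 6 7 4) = [10, 6, 2, 0, 8, 5, 3, 4, 1, 9, 7] = (0 10 7 4 8 1 6 3)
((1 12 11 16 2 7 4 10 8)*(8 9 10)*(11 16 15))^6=(1 8 4 7 2 16 12)=[0, 8, 16, 3, 7, 5, 6, 2, 4, 9, 10, 11, 1, 13, 14, 15, 12]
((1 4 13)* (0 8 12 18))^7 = (0 18 12 8)(1 4 13) = [18, 4, 2, 3, 13, 5, 6, 7, 0, 9, 10, 11, 8, 1, 14, 15, 16, 17, 12]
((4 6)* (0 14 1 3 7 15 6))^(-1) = (0 4 6 15 7 3 1 14) = [4, 14, 2, 1, 6, 5, 15, 3, 8, 9, 10, 11, 12, 13, 0, 7]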